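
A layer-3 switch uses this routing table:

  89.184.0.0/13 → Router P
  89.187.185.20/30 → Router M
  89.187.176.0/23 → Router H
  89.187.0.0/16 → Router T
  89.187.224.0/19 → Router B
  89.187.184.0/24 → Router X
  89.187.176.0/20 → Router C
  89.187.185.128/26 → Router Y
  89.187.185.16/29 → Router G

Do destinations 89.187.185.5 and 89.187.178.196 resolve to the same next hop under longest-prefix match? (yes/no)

yes

89.187.185.5: longest match 89.187.176.0/20 -> Router C
89.187.178.196: longest match 89.187.176.0/20 -> Router C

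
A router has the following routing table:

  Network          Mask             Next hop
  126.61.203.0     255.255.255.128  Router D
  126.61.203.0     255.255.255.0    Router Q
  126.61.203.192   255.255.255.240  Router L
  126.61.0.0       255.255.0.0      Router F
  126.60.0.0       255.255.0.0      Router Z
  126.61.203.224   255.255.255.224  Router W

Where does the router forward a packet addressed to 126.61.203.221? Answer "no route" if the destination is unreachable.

Router Q

Routes whose prefix contains 126.61.203.221:
  126.61.0.0/16 (126.61.0.0 - 126.61.255.255) -> Router F
  126.61.203.0/24 (126.61.203.0 - 126.61.203.255) -> Router Q
More-specific entries that do NOT match:
  126.61.203.192/28 (126.61.203.192 - 126.61.203.207) does not contain 126.61.203.221
  126.61.203.224/27 (126.61.203.224 - 126.61.203.255) does not contain 126.61.203.221
  126.61.203.0/25 (126.61.203.0 - 126.61.203.127) does not contain 126.61.203.221
Longest matching prefix is /24 -> next hop Router Q.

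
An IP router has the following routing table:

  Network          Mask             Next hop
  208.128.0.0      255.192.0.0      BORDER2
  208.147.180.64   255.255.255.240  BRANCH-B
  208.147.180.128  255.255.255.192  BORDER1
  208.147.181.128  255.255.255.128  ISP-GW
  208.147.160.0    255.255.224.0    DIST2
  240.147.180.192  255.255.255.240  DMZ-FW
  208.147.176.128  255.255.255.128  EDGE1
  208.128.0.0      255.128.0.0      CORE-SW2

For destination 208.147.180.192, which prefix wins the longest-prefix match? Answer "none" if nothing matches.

Entries matching 208.147.180.192:
  208.128.0.0/9 (208.128.0.0 - 208.255.255.255)
  208.128.0.0/10 (208.128.0.0 - 208.191.255.255)
  208.147.160.0/19 (208.147.160.0 - 208.147.191.255)
Most specific is 208.147.160.0/19.

208.147.160.0/19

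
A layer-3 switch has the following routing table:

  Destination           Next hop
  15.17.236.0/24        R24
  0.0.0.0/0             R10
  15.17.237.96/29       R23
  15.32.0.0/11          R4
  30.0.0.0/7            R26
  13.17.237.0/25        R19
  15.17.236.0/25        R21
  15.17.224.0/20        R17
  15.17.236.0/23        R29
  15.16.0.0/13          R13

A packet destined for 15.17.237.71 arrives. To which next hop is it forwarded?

Routes whose prefix contains 15.17.237.71:
  0.0.0.0/0 (default, matches everything) -> R10
  15.16.0.0/13 (15.16.0.0 - 15.23.255.255) -> R13
  15.17.224.0/20 (15.17.224.0 - 15.17.239.255) -> R17
  15.17.236.0/23 (15.17.236.0 - 15.17.237.255) -> R29
More-specific entries that do NOT match:
  15.17.237.96/29 (15.17.237.96 - 15.17.237.103) does not contain 15.17.237.71
  13.17.237.0/25 (13.17.237.0 - 13.17.237.127) does not contain 15.17.237.71
  15.17.236.0/25 (15.17.236.0 - 15.17.236.127) does not contain 15.17.237.71
  15.17.236.0/24 (15.17.236.0 - 15.17.236.255) does not contain 15.17.237.71
Longest matching prefix is /23 -> next hop R29.

R29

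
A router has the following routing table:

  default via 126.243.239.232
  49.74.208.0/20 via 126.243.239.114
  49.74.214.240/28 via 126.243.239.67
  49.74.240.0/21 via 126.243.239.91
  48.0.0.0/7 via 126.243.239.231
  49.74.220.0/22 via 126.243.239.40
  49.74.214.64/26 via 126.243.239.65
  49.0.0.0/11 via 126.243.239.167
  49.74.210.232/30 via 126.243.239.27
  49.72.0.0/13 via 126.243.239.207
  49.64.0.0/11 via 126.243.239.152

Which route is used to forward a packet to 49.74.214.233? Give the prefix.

49.74.208.0/20

Entries matching 49.74.214.233:
  0.0.0.0/0 (default, matches everything)
  48.0.0.0/7 (48.0.0.0 - 49.255.255.255)
  49.64.0.0/11 (49.64.0.0 - 49.95.255.255)
  49.72.0.0/13 (49.72.0.0 - 49.79.255.255)
  49.74.208.0/20 (49.74.208.0 - 49.74.223.255)
Most specific is 49.74.208.0/20.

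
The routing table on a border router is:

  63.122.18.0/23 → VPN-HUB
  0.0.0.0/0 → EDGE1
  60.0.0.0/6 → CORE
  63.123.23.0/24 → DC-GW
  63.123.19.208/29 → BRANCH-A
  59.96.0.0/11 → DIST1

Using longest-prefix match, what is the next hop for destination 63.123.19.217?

CORE

Routes whose prefix contains 63.123.19.217:
  0.0.0.0/0 (default, matches everything) -> EDGE1
  60.0.0.0/6 (60.0.0.0 - 63.255.255.255) -> CORE
More-specific entries that do NOT match:
  63.123.19.208/29 (63.123.19.208 - 63.123.19.215) does not contain 63.123.19.217
  63.123.23.0/24 (63.123.23.0 - 63.123.23.255) does not contain 63.123.19.217
  63.122.18.0/23 (63.122.18.0 - 63.122.19.255) does not contain 63.123.19.217
  59.96.0.0/11 (59.96.0.0 - 59.127.255.255) does not contain 63.123.19.217
Longest matching prefix is /6 -> next hop CORE.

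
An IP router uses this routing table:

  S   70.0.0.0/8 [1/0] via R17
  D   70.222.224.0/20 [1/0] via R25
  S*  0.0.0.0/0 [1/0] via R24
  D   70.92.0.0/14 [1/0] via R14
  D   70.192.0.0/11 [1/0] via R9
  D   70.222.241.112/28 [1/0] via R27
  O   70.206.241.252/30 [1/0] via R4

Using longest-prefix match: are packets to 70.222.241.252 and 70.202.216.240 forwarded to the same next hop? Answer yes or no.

70.222.241.252: longest match 70.192.0.0/11 -> R9
70.202.216.240: longest match 70.192.0.0/11 -> R9

yes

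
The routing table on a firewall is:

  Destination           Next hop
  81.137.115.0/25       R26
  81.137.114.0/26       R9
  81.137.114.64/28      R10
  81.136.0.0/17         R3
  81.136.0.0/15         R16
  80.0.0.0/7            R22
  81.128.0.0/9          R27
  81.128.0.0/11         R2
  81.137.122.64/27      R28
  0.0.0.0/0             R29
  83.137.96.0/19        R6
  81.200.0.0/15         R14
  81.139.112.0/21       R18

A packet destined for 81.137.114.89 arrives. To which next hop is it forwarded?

R16

Routes whose prefix contains 81.137.114.89:
  0.0.0.0/0 (default, matches everything) -> R29
  80.0.0.0/7 (80.0.0.0 - 81.255.255.255) -> R22
  81.128.0.0/9 (81.128.0.0 - 81.255.255.255) -> R27
  81.128.0.0/11 (81.128.0.0 - 81.159.255.255) -> R2
  81.136.0.0/15 (81.136.0.0 - 81.137.255.255) -> R16
More-specific entries that do NOT match:
  81.137.114.64/28 (81.137.114.64 - 81.137.114.79) does not contain 81.137.114.89
  81.137.122.64/27 (81.137.122.64 - 81.137.122.95) does not contain 81.137.114.89
  81.137.114.0/26 (81.137.114.0 - 81.137.114.63) does not contain 81.137.114.89
  81.137.115.0/25 (81.137.115.0 - 81.137.115.127) does not contain 81.137.114.89
  81.139.112.0/21 (81.139.112.0 - 81.139.119.255) does not contain 81.137.114.89
  83.137.96.0/19 (83.137.96.0 - 83.137.127.255) does not contain 81.137.114.89
  81.136.0.0/17 (81.136.0.0 - 81.136.127.255) does not contain 81.137.114.89
Longest matching prefix is /15 -> next hop R16.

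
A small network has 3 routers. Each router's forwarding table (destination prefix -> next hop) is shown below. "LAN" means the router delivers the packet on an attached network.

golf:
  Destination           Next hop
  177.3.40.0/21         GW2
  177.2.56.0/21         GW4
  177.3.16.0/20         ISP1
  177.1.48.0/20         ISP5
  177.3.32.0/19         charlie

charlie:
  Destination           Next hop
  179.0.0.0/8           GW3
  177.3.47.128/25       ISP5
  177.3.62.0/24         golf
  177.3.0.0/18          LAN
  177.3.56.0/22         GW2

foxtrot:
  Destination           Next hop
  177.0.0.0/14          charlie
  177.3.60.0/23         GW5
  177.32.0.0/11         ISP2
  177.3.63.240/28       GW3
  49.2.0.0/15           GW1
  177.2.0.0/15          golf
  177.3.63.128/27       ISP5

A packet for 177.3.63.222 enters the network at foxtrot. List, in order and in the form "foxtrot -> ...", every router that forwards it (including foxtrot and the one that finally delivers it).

foxtrot -> golf -> charlie

At foxtrot: longest match for 177.3.63.222 is 177.2.0.0/15 -> golf
At golf: longest match for 177.3.63.222 is 177.3.32.0/19 -> charlie
At charlie: longest match for 177.3.63.222 is 177.3.0.0/18 -> LAN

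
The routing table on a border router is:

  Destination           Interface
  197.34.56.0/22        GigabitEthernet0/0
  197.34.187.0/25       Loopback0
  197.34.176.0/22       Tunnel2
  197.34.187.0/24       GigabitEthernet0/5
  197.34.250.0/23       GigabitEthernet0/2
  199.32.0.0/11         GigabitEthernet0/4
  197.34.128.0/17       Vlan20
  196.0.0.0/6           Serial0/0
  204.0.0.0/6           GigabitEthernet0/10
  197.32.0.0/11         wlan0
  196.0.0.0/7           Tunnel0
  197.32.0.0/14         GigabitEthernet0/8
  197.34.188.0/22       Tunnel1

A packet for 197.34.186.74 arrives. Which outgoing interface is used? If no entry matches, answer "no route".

Vlan20

Routes whose prefix contains 197.34.186.74:
  196.0.0.0/6 (196.0.0.0 - 199.255.255.255) -> Serial0/0
  196.0.0.0/7 (196.0.0.0 - 197.255.255.255) -> Tunnel0
  197.32.0.0/11 (197.32.0.0 - 197.63.255.255) -> wlan0
  197.32.0.0/14 (197.32.0.0 - 197.35.255.255) -> GigabitEthernet0/8
  197.34.128.0/17 (197.34.128.0 - 197.34.255.255) -> Vlan20
More-specific entries that do NOT match:
  197.34.187.0/25 (197.34.187.0 - 197.34.187.127) does not contain 197.34.186.74
  197.34.187.0/24 (197.34.187.0 - 197.34.187.255) does not contain 197.34.186.74
  197.34.250.0/23 (197.34.250.0 - 197.34.251.255) does not contain 197.34.186.74
  197.34.56.0/22 (197.34.56.0 - 197.34.59.255) does not contain 197.34.186.74
  197.34.176.0/22 (197.34.176.0 - 197.34.179.255) does not contain 197.34.186.74
  197.34.188.0/22 (197.34.188.0 - 197.34.191.255) does not contain 197.34.186.74
Longest matching prefix is /17 -> interface Vlan20.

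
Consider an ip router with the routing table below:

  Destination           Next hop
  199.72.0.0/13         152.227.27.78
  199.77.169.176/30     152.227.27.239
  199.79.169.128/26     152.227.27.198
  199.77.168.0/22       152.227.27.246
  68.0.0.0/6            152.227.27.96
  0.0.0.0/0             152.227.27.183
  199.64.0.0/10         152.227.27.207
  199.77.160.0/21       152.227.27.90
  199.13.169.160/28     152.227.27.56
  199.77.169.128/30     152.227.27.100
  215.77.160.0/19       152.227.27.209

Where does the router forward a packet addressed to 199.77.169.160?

Routes whose prefix contains 199.77.169.160:
  0.0.0.0/0 (default, matches everything) -> 152.227.27.183
  199.64.0.0/10 (199.64.0.0 - 199.127.255.255) -> 152.227.27.207
  199.72.0.0/13 (199.72.0.0 - 199.79.255.255) -> 152.227.27.78
  199.77.168.0/22 (199.77.168.0 - 199.77.171.255) -> 152.227.27.246
More-specific entries that do NOT match:
  199.77.169.176/30 (199.77.169.176 - 199.77.169.179) does not contain 199.77.169.160
  199.77.169.128/30 (199.77.169.128 - 199.77.169.131) does not contain 199.77.169.160
  199.13.169.160/28 (199.13.169.160 - 199.13.169.175) does not contain 199.77.169.160
  199.79.169.128/26 (199.79.169.128 - 199.79.169.191) does not contain 199.77.169.160
Longest matching prefix is /22 -> next hop 152.227.27.246.

152.227.27.246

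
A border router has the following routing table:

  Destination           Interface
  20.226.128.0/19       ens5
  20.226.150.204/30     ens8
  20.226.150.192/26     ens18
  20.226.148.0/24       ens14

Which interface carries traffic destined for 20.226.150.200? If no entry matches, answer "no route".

Routes whose prefix contains 20.226.150.200:
  20.226.128.0/19 (20.226.128.0 - 20.226.159.255) -> ens5
  20.226.150.192/26 (20.226.150.192 - 20.226.150.255) -> ens18
More-specific entries that do NOT match:
  20.226.150.204/30 (20.226.150.204 - 20.226.150.207) does not contain 20.226.150.200
Longest matching prefix is /26 -> interface ens18.

ens18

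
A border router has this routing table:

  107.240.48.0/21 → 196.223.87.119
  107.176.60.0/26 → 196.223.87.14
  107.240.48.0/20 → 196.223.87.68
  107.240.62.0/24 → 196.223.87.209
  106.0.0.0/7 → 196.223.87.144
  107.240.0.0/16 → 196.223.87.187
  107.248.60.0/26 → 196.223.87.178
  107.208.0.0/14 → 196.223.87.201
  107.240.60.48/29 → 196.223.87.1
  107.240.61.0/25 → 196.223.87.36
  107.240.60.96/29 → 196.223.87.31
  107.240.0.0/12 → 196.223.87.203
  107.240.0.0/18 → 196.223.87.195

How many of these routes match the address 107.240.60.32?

Prefixes containing 107.240.60.32:
  106.0.0.0/7 (106.0.0.0 - 107.255.255.255)
  107.240.0.0/12 (107.240.0.0 - 107.255.255.255)
  107.240.0.0/16 (107.240.0.0 - 107.240.255.255)
  107.240.0.0/18 (107.240.0.0 - 107.240.63.255)
  107.240.48.0/20 (107.240.48.0 - 107.240.63.255)
Total matching entries: 5.

5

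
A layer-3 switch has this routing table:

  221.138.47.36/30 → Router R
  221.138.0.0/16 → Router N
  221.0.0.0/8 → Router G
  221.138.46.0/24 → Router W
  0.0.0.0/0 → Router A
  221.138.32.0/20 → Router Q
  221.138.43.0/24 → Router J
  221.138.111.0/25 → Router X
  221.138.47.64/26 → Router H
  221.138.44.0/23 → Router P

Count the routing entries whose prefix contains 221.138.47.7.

4

Prefixes containing 221.138.47.7:
  0.0.0.0/0 (default, matches everything)
  221.0.0.0/8 (221.0.0.0 - 221.255.255.255)
  221.138.0.0/16 (221.138.0.0 - 221.138.255.255)
  221.138.32.0/20 (221.138.32.0 - 221.138.47.255)
Total matching entries: 4.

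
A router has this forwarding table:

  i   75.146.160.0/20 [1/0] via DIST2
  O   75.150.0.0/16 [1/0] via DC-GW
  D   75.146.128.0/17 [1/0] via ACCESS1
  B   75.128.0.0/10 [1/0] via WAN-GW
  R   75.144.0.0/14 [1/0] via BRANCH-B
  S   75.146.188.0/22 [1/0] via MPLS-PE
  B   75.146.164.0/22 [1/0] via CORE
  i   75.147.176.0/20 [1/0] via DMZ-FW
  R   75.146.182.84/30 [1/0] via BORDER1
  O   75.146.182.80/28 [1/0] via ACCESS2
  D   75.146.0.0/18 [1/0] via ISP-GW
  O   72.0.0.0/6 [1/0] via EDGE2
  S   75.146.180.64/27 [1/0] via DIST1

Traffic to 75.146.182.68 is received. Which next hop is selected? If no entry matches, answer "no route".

ACCESS1

Routes whose prefix contains 75.146.182.68:
  72.0.0.0/6 (72.0.0.0 - 75.255.255.255) -> EDGE2
  75.128.0.0/10 (75.128.0.0 - 75.191.255.255) -> WAN-GW
  75.144.0.0/14 (75.144.0.0 - 75.147.255.255) -> BRANCH-B
  75.146.128.0/17 (75.146.128.0 - 75.146.255.255) -> ACCESS1
More-specific entries that do NOT match:
  75.146.182.84/30 (75.146.182.84 - 75.146.182.87) does not contain 75.146.182.68
  75.146.182.80/28 (75.146.182.80 - 75.146.182.95) does not contain 75.146.182.68
  75.146.180.64/27 (75.146.180.64 - 75.146.180.95) does not contain 75.146.182.68
  75.146.188.0/22 (75.146.188.0 - 75.146.191.255) does not contain 75.146.182.68
  75.146.164.0/22 (75.146.164.0 - 75.146.167.255) does not contain 75.146.182.68
  75.146.160.0/20 (75.146.160.0 - 75.146.175.255) does not contain 75.146.182.68
  75.147.176.0/20 (75.147.176.0 - 75.147.191.255) does not contain 75.146.182.68
  75.146.0.0/18 (75.146.0.0 - 75.146.63.255) does not contain 75.146.182.68
Longest matching prefix is /17 -> next hop ACCESS1.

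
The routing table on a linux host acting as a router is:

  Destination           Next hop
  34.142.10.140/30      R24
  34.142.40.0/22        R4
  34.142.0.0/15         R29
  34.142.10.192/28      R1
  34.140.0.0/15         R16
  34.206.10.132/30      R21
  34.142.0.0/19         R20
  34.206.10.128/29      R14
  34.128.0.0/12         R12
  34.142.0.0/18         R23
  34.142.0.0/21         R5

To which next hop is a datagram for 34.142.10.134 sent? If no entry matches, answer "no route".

Routes whose prefix contains 34.142.10.134:
  34.128.0.0/12 (34.128.0.0 - 34.143.255.255) -> R12
  34.142.0.0/15 (34.142.0.0 - 34.143.255.255) -> R29
  34.142.0.0/18 (34.142.0.0 - 34.142.63.255) -> R23
  34.142.0.0/19 (34.142.0.0 - 34.142.31.255) -> R20
More-specific entries that do NOT match:
  34.142.10.140/30 (34.142.10.140 - 34.142.10.143) does not contain 34.142.10.134
  34.206.10.132/30 (34.206.10.132 - 34.206.10.135) does not contain 34.142.10.134
  34.206.10.128/29 (34.206.10.128 - 34.206.10.135) does not contain 34.142.10.134
  34.142.10.192/28 (34.142.10.192 - 34.142.10.207) does not contain 34.142.10.134
  34.142.40.0/22 (34.142.40.0 - 34.142.43.255) does not contain 34.142.10.134
  34.142.0.0/21 (34.142.0.0 - 34.142.7.255) does not contain 34.142.10.134
Longest matching prefix is /19 -> next hop R20.

R20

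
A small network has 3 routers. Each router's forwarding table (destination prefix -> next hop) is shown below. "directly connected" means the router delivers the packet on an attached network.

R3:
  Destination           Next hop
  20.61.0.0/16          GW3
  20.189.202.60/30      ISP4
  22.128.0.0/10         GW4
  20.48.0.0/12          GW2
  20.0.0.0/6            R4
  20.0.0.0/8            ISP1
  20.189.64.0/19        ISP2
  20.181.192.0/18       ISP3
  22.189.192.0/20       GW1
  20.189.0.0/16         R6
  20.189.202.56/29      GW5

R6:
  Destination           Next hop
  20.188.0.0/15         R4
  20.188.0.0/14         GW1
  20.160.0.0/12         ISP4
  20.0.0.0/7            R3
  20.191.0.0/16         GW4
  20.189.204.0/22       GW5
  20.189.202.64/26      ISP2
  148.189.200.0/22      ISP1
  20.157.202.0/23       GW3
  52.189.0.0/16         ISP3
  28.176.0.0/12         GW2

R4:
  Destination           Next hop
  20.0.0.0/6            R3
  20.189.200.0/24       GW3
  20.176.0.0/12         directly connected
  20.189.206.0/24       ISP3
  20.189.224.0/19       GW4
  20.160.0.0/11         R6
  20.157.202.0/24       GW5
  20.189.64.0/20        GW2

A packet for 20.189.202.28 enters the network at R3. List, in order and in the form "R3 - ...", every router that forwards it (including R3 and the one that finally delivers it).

R3 - R6 - R4

At R3: longest match for 20.189.202.28 is 20.189.0.0/16 -> R6
At R6: longest match for 20.189.202.28 is 20.188.0.0/15 -> R4
At R4: longest match for 20.189.202.28 is 20.176.0.0/12 -> directly connected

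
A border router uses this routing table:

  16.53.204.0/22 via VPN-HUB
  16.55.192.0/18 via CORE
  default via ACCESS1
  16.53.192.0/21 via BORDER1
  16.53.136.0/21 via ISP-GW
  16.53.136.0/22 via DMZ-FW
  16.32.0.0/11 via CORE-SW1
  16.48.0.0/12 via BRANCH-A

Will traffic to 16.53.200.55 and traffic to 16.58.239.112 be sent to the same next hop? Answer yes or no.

yes

16.53.200.55: longest match 16.48.0.0/12 -> BRANCH-A
16.58.239.112: longest match 16.48.0.0/12 -> BRANCH-A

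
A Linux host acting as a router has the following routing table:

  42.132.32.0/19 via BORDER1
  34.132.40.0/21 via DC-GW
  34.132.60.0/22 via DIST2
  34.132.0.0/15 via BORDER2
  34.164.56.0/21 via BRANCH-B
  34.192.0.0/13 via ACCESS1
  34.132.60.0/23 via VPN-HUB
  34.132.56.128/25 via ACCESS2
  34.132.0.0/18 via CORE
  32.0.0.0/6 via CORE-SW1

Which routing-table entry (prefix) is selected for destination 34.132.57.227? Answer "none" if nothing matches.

34.132.0.0/18

Entries matching 34.132.57.227:
  32.0.0.0/6 (32.0.0.0 - 35.255.255.255)
  34.132.0.0/15 (34.132.0.0 - 34.133.255.255)
  34.132.0.0/18 (34.132.0.0 - 34.132.63.255)
Most specific is 34.132.0.0/18.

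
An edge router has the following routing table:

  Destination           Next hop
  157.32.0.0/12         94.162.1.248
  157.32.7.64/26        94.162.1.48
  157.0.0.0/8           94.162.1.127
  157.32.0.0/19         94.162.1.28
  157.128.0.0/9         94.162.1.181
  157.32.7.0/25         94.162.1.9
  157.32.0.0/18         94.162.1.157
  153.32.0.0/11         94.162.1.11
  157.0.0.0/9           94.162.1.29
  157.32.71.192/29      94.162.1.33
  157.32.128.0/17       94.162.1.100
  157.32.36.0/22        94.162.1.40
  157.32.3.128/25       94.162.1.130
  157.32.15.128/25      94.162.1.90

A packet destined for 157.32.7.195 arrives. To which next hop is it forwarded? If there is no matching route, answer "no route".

94.162.1.28

Routes whose prefix contains 157.32.7.195:
  157.0.0.0/8 (157.0.0.0 - 157.255.255.255) -> 94.162.1.127
  157.0.0.0/9 (157.0.0.0 - 157.127.255.255) -> 94.162.1.29
  157.32.0.0/12 (157.32.0.0 - 157.47.255.255) -> 94.162.1.248
  157.32.0.0/18 (157.32.0.0 - 157.32.63.255) -> 94.162.1.157
  157.32.0.0/19 (157.32.0.0 - 157.32.31.255) -> 94.162.1.28
More-specific entries that do NOT match:
  157.32.71.192/29 (157.32.71.192 - 157.32.71.199) does not contain 157.32.7.195
  157.32.7.64/26 (157.32.7.64 - 157.32.7.127) does not contain 157.32.7.195
  157.32.7.0/25 (157.32.7.0 - 157.32.7.127) does not contain 157.32.7.195
  157.32.3.128/25 (157.32.3.128 - 157.32.3.255) does not contain 157.32.7.195
  157.32.15.128/25 (157.32.15.128 - 157.32.15.255) does not contain 157.32.7.195
  157.32.36.0/22 (157.32.36.0 - 157.32.39.255) does not contain 157.32.7.195
Longest matching prefix is /19 -> next hop 94.162.1.28.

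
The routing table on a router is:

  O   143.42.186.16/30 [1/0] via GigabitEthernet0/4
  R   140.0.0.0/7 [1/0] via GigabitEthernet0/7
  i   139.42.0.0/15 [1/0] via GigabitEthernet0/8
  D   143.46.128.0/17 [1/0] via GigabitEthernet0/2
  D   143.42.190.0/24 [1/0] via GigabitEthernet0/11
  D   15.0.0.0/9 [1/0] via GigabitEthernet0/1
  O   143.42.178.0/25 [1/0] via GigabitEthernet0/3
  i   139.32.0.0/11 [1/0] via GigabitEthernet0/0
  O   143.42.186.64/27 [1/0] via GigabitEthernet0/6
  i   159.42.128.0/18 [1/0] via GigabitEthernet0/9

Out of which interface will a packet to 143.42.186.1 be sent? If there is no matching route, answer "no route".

No entry's prefix contains 143.42.186.1; there is no default route.

no route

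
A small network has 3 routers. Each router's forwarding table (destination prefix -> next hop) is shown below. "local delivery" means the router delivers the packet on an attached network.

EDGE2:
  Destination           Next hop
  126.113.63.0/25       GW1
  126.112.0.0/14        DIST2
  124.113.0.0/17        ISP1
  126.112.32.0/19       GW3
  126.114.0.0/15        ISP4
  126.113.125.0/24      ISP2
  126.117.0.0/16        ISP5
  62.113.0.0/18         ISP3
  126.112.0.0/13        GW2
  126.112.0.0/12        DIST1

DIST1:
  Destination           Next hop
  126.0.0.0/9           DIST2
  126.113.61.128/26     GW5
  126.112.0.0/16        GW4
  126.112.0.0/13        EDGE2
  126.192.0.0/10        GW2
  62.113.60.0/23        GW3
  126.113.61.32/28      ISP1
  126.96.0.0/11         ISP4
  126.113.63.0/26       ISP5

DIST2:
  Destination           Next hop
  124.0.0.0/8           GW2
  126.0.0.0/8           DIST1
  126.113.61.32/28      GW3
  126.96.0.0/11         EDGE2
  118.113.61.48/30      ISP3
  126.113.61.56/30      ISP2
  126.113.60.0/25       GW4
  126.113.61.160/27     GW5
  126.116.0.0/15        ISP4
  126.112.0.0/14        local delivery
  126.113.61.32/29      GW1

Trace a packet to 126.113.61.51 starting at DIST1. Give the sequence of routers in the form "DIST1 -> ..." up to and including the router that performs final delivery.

DIST1 -> EDGE2 -> DIST2

At DIST1: longest match for 126.113.61.51 is 126.112.0.0/13 -> EDGE2
At EDGE2: longest match for 126.113.61.51 is 126.112.0.0/14 -> DIST2
At DIST2: longest match for 126.113.61.51 is 126.112.0.0/14 -> local delivery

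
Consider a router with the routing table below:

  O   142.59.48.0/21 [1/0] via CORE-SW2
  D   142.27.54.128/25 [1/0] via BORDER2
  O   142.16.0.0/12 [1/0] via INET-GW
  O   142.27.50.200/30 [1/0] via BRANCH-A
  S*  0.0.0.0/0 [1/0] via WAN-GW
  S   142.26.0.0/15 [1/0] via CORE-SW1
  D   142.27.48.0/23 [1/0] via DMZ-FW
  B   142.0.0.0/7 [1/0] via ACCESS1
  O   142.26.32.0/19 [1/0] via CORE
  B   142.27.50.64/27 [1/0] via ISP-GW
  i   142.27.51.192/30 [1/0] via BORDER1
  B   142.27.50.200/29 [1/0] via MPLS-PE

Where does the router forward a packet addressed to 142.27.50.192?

Routes whose prefix contains 142.27.50.192:
  0.0.0.0/0 (default, matches everything) -> WAN-GW
  142.0.0.0/7 (142.0.0.0 - 143.255.255.255) -> ACCESS1
  142.16.0.0/12 (142.16.0.0 - 142.31.255.255) -> INET-GW
  142.26.0.0/15 (142.26.0.0 - 142.27.255.255) -> CORE-SW1
More-specific entries that do NOT match:
  142.27.50.200/30 (142.27.50.200 - 142.27.50.203) does not contain 142.27.50.192
  142.27.51.192/30 (142.27.51.192 - 142.27.51.195) does not contain 142.27.50.192
  142.27.50.200/29 (142.27.50.200 - 142.27.50.207) does not contain 142.27.50.192
  142.27.50.64/27 (142.27.50.64 - 142.27.50.95) does not contain 142.27.50.192
  142.27.54.128/25 (142.27.54.128 - 142.27.54.255) does not contain 142.27.50.192
  142.27.48.0/23 (142.27.48.0 - 142.27.49.255) does not contain 142.27.50.192
  142.59.48.0/21 (142.59.48.0 - 142.59.55.255) does not contain 142.27.50.192
  142.26.32.0/19 (142.26.32.0 - 142.26.63.255) does not contain 142.27.50.192
Longest matching prefix is /15 -> next hop CORE-SW1.

CORE-SW1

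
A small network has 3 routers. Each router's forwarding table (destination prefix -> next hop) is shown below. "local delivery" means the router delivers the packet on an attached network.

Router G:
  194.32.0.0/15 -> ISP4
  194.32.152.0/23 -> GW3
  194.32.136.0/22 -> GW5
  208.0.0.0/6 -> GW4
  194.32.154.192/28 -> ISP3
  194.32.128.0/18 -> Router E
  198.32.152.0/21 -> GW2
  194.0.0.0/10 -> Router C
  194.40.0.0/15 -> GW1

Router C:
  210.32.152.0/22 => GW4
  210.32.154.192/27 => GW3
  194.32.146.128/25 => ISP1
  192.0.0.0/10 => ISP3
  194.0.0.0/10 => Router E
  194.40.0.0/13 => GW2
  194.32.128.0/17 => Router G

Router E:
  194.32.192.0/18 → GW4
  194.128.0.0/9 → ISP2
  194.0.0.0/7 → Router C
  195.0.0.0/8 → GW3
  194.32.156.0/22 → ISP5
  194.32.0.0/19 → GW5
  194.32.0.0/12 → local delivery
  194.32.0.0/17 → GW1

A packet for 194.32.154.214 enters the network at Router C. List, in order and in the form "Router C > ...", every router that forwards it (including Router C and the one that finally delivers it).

Router C > Router G > Router E

At Router C: longest match for 194.32.154.214 is 194.32.128.0/17 -> Router G
At Router G: longest match for 194.32.154.214 is 194.32.128.0/18 -> Router E
At Router E: longest match for 194.32.154.214 is 194.32.0.0/12 -> local delivery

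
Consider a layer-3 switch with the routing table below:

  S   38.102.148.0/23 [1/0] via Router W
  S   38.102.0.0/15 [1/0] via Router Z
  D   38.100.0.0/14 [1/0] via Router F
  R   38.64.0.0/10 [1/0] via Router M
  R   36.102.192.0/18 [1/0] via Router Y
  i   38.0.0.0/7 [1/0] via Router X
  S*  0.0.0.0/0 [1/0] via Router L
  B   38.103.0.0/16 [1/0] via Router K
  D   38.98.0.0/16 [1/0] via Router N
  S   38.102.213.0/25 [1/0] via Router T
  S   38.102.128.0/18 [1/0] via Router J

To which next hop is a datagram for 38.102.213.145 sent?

Routes whose prefix contains 38.102.213.145:
  0.0.0.0/0 (default, matches everything) -> Router L
  38.0.0.0/7 (38.0.0.0 - 39.255.255.255) -> Router X
  38.64.0.0/10 (38.64.0.0 - 38.127.255.255) -> Router M
  38.100.0.0/14 (38.100.0.0 - 38.103.255.255) -> Router F
  38.102.0.0/15 (38.102.0.0 - 38.103.255.255) -> Router Z
More-specific entries that do NOT match:
  38.102.213.0/25 (38.102.213.0 - 38.102.213.127) does not contain 38.102.213.145
  38.102.148.0/23 (38.102.148.0 - 38.102.149.255) does not contain 38.102.213.145
  36.102.192.0/18 (36.102.192.0 - 36.102.255.255) does not contain 38.102.213.145
  38.102.128.0/18 (38.102.128.0 - 38.102.191.255) does not contain 38.102.213.145
  38.103.0.0/16 (38.103.0.0 - 38.103.255.255) does not contain 38.102.213.145
  38.98.0.0/16 (38.98.0.0 - 38.98.255.255) does not contain 38.102.213.145
Longest matching prefix is /15 -> next hop Router Z.

Router Z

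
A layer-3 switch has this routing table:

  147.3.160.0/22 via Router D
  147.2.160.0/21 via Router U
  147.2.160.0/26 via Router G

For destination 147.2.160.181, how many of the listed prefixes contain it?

1

Prefixes containing 147.2.160.181:
  147.2.160.0/21 (147.2.160.0 - 147.2.167.255)
Total matching entries: 1.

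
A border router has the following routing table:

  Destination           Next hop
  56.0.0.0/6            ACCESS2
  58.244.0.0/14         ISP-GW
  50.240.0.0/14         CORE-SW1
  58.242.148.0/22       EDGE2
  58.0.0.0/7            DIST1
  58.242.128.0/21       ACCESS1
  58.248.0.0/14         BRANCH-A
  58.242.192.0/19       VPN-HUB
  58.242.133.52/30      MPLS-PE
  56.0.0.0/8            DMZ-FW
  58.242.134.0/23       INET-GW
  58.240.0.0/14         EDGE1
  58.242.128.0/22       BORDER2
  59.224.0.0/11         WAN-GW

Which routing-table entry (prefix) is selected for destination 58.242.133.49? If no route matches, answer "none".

58.242.128.0/21

Entries matching 58.242.133.49:
  56.0.0.0/6 (56.0.0.0 - 59.255.255.255)
  58.0.0.0/7 (58.0.0.0 - 59.255.255.255)
  58.240.0.0/14 (58.240.0.0 - 58.243.255.255)
  58.242.128.0/21 (58.242.128.0 - 58.242.135.255)
Most specific is 58.242.128.0/21.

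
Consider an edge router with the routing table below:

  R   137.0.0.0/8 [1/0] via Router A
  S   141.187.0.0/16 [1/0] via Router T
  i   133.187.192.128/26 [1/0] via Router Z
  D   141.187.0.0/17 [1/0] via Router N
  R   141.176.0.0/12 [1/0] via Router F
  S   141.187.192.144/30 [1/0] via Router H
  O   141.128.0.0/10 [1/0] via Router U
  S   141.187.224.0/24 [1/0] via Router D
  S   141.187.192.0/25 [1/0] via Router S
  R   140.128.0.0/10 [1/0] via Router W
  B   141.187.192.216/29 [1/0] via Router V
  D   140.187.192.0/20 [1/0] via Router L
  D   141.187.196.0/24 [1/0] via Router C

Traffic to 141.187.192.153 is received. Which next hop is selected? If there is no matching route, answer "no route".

Routes whose prefix contains 141.187.192.153:
  141.128.0.0/10 (141.128.0.0 - 141.191.255.255) -> Router U
  141.176.0.0/12 (141.176.0.0 - 141.191.255.255) -> Router F
  141.187.0.0/16 (141.187.0.0 - 141.187.255.255) -> Router T
More-specific entries that do NOT match:
  141.187.192.144/30 (141.187.192.144 - 141.187.192.147) does not contain 141.187.192.153
  141.187.192.216/29 (141.187.192.216 - 141.187.192.223) does not contain 141.187.192.153
  133.187.192.128/26 (133.187.192.128 - 133.187.192.191) does not contain 141.187.192.153
  141.187.192.0/25 (141.187.192.0 - 141.187.192.127) does not contain 141.187.192.153
  141.187.224.0/24 (141.187.224.0 - 141.187.224.255) does not contain 141.187.192.153
  141.187.196.0/24 (141.187.196.0 - 141.187.196.255) does not contain 141.187.192.153
  140.187.192.0/20 (140.187.192.0 - 140.187.207.255) does not contain 141.187.192.153
  141.187.0.0/17 (141.187.0.0 - 141.187.127.255) does not contain 141.187.192.153
Longest matching prefix is /16 -> next hop Router T.

Router T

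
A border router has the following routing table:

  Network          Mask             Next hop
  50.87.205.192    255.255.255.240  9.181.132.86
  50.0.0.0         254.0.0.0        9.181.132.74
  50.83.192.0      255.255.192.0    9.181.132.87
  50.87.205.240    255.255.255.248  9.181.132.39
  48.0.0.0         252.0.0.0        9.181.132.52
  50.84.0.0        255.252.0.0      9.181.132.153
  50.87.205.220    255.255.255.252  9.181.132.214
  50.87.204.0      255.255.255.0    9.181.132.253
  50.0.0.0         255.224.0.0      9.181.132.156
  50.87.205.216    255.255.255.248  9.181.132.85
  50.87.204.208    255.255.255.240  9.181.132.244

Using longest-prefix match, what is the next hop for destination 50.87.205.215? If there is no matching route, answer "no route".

9.181.132.153

Routes whose prefix contains 50.87.205.215:
  48.0.0.0/6 (48.0.0.0 - 51.255.255.255) -> 9.181.132.52
  50.0.0.0/7 (50.0.0.0 - 51.255.255.255) -> 9.181.132.74
  50.84.0.0/14 (50.84.0.0 - 50.87.255.255) -> 9.181.132.153
More-specific entries that do NOT match:
  50.87.205.220/30 (50.87.205.220 - 50.87.205.223) does not contain 50.87.205.215
  50.87.205.240/29 (50.87.205.240 - 50.87.205.247) does not contain 50.87.205.215
  50.87.205.216/29 (50.87.205.216 - 50.87.205.223) does not contain 50.87.205.215
  50.87.205.192/28 (50.87.205.192 - 50.87.205.207) does not contain 50.87.205.215
  50.87.204.208/28 (50.87.204.208 - 50.87.204.223) does not contain 50.87.205.215
  50.87.204.0/24 (50.87.204.0 - 50.87.204.255) does not contain 50.87.205.215
  50.83.192.0/18 (50.83.192.0 - 50.83.255.255) does not contain 50.87.205.215
Longest matching prefix is /14 -> next hop 9.181.132.153.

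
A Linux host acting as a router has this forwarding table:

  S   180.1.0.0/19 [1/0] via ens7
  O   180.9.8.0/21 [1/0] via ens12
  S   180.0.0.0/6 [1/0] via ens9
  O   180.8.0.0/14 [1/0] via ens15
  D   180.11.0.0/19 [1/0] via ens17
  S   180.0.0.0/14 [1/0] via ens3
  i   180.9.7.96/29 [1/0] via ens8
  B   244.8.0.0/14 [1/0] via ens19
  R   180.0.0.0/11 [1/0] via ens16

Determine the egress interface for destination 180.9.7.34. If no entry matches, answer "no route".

ens15

Routes whose prefix contains 180.9.7.34:
  180.0.0.0/6 (180.0.0.0 - 183.255.255.255) -> ens9
  180.0.0.0/11 (180.0.0.0 - 180.31.255.255) -> ens16
  180.8.0.0/14 (180.8.0.0 - 180.11.255.255) -> ens15
More-specific entries that do NOT match:
  180.9.7.96/29 (180.9.7.96 - 180.9.7.103) does not contain 180.9.7.34
  180.9.8.0/21 (180.9.8.0 - 180.9.15.255) does not contain 180.9.7.34
  180.1.0.0/19 (180.1.0.0 - 180.1.31.255) does not contain 180.9.7.34
  180.11.0.0/19 (180.11.0.0 - 180.11.31.255) does not contain 180.9.7.34
Longest matching prefix is /14 -> interface ens15.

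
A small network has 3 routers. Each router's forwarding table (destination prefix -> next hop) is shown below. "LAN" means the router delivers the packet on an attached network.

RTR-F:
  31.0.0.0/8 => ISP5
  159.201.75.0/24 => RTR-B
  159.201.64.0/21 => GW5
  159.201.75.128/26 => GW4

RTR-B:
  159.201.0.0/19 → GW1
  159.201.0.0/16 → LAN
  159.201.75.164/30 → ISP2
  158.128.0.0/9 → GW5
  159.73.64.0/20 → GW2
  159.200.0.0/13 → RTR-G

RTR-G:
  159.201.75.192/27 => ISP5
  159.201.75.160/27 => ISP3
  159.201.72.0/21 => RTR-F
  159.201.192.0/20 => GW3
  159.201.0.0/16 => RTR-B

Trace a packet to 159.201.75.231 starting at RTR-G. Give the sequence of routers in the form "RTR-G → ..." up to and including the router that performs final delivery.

RTR-G → RTR-F → RTR-B

At RTR-G: longest match for 159.201.75.231 is 159.201.72.0/21 -> RTR-F
At RTR-F: longest match for 159.201.75.231 is 159.201.75.0/24 -> RTR-B
At RTR-B: longest match for 159.201.75.231 is 159.201.0.0/16 -> LAN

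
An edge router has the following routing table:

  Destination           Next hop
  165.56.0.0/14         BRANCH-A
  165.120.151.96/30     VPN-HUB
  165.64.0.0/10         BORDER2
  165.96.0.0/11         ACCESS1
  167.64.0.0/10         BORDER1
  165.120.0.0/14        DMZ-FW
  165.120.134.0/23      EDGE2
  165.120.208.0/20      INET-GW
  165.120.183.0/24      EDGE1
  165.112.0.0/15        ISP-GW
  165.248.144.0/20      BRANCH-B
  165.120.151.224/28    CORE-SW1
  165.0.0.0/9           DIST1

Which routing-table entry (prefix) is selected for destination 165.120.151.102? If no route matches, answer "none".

165.120.0.0/14

Entries matching 165.120.151.102:
  165.0.0.0/9 (165.0.0.0 - 165.127.255.255)
  165.64.0.0/10 (165.64.0.0 - 165.127.255.255)
  165.96.0.0/11 (165.96.0.0 - 165.127.255.255)
  165.120.0.0/14 (165.120.0.0 - 165.123.255.255)
Most specific is 165.120.0.0/14.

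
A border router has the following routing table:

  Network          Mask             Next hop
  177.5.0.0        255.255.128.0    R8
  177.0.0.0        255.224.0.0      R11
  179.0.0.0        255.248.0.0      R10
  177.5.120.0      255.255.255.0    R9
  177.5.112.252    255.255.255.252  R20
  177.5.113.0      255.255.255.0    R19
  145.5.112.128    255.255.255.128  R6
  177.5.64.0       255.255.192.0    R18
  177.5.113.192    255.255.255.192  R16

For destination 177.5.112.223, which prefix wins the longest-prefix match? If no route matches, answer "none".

Entries matching 177.5.112.223:
  177.0.0.0/11 (177.0.0.0 - 177.31.255.255)
  177.5.0.0/17 (177.5.0.0 - 177.5.127.255)
  177.5.64.0/18 (177.5.64.0 - 177.5.127.255)
Most specific is 177.5.64.0/18.

177.5.64.0/18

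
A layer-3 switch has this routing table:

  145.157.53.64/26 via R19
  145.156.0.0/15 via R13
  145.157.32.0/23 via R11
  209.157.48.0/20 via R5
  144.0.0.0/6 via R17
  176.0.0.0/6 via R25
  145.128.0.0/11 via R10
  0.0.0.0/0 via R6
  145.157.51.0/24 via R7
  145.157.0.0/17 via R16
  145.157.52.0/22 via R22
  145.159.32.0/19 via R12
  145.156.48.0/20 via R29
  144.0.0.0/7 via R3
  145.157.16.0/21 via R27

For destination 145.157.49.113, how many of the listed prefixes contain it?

6

Prefixes containing 145.157.49.113:
  0.0.0.0/0 (default, matches everything)
  144.0.0.0/6 (144.0.0.0 - 147.255.255.255)
  144.0.0.0/7 (144.0.0.0 - 145.255.255.255)
  145.128.0.0/11 (145.128.0.0 - 145.159.255.255)
  145.156.0.0/15 (145.156.0.0 - 145.157.255.255)
  145.157.0.0/17 (145.157.0.0 - 145.157.127.255)
Total matching entries: 6.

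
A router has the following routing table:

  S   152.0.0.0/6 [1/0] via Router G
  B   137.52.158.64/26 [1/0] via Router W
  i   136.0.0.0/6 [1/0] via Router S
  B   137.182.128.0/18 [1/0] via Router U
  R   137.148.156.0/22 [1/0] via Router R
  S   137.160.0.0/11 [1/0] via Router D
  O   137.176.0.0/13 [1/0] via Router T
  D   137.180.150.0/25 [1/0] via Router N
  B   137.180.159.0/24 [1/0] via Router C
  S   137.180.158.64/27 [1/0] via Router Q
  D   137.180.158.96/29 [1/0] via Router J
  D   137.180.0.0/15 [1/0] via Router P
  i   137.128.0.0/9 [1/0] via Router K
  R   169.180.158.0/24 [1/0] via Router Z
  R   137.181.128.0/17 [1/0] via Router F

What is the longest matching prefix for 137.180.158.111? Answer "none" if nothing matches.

137.180.0.0/15

Entries matching 137.180.158.111:
  136.0.0.0/6 (136.0.0.0 - 139.255.255.255)
  137.128.0.0/9 (137.128.0.0 - 137.255.255.255)
  137.160.0.0/11 (137.160.0.0 - 137.191.255.255)
  137.176.0.0/13 (137.176.0.0 - 137.183.255.255)
  137.180.0.0/15 (137.180.0.0 - 137.181.255.255)
Most specific is 137.180.0.0/15.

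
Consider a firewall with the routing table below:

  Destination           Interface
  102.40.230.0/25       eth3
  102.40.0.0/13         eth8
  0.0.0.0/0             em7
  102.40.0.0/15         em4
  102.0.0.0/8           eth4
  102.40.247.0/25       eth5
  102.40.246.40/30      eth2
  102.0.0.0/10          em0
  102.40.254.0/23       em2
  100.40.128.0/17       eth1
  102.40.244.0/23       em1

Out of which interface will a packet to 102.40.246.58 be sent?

em4

Routes whose prefix contains 102.40.246.58:
  0.0.0.0/0 (default, matches everything) -> em7
  102.0.0.0/8 (102.0.0.0 - 102.255.255.255) -> eth4
  102.0.0.0/10 (102.0.0.0 - 102.63.255.255) -> em0
  102.40.0.0/13 (102.40.0.0 - 102.47.255.255) -> eth8
  102.40.0.0/15 (102.40.0.0 - 102.41.255.255) -> em4
More-specific entries that do NOT match:
  102.40.246.40/30 (102.40.246.40 - 102.40.246.43) does not contain 102.40.246.58
  102.40.230.0/25 (102.40.230.0 - 102.40.230.127) does not contain 102.40.246.58
  102.40.247.0/25 (102.40.247.0 - 102.40.247.127) does not contain 102.40.246.58
  102.40.254.0/23 (102.40.254.0 - 102.40.255.255) does not contain 102.40.246.58
  102.40.244.0/23 (102.40.244.0 - 102.40.245.255) does not contain 102.40.246.58
  100.40.128.0/17 (100.40.128.0 - 100.40.255.255) does not contain 102.40.246.58
Longest matching prefix is /15 -> interface em4.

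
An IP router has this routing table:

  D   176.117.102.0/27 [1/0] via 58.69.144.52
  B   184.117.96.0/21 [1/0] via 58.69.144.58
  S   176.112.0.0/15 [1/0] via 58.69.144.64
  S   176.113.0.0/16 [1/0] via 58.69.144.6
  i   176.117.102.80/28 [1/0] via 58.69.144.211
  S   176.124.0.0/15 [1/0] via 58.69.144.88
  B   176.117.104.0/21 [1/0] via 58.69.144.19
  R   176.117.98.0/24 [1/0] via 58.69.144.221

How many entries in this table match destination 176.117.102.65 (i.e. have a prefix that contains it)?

0

No listed prefix contains 176.117.102.65.
Total matching entries: 0.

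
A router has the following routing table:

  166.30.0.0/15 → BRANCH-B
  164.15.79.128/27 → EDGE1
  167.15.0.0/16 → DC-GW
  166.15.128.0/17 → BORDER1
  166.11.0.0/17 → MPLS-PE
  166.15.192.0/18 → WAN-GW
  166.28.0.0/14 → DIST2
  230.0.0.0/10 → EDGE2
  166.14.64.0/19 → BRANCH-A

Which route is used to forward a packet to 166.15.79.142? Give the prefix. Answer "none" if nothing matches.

none

166.15.79.142 is outside every listed prefix and there is no default route.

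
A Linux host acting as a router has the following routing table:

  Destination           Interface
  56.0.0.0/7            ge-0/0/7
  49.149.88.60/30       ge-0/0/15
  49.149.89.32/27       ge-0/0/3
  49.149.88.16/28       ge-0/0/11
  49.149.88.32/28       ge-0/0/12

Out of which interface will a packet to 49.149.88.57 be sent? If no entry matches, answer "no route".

no route

No entry's prefix contains 49.149.88.57; there is no default route.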